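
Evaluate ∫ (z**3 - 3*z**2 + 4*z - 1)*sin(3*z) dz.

-z**3*cos(3*z)/3 + z**2*sin(3*z)/3 + z**2*cos(3*z) - 2*z*sin(3*z)/3 - 10*z*cos(3*z)/9 + 10*sin(3*z)/27 + cos(3*z)/9 + C

Use integration by parts with u = z**3 - 3*z**2 + 4*z - 1, dv = sin(3*z) dz, so v = -cos(3*z)/3.
Apply parts 3 times (tabular method): alternate signs, differentiate u down to 0, integrate dv up.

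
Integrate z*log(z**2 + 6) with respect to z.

Let u = z**2 + 6, so du = (2*z) dz.
The integral becomes (1/2)·∫ log(u) du; integrate by parts with u′=log(u), dv′=du.

z**2*log(z**2 + 6)/2 - z**2/2 + 3*log(z**2 + 6) + C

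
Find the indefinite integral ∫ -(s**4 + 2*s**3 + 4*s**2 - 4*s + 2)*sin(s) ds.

s**4*cos(s) - 4*s**3*sin(s) + 2*s**3*cos(s) - 6*s**2*sin(s) - 8*s**2*cos(s) + 16*s*sin(s) - 16*s*cos(s) + 16*sin(s) + 18*cos(s) + C

Use integration by parts with u = s**4 + 2*s**3 + 4*s**2 - 4*s + 2, dv = -sin(s) ds, so v = cos(s).
Apply parts 4 times (tabular method): alternate signs, differentiate u down to 0, integrate dv up.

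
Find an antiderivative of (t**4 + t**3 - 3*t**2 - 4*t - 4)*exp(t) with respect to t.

(t**4 - 3*t**3 + 6*t**2 - 16*t + 12)*exp(t) + C

Use integration by parts with u = t**4 + t**3 - 3*t**2 - 4*t - 4, dv = exp(t) dt, so v = exp(t).
Apply parts 4 times (tabular method): alternate signs, differentiate u down to 0, integrate dv up.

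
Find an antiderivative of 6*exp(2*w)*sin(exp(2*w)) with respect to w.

Let u = exp(2*w), so du = (2*exp(2*w)) dw.
Rewriting, the integral becomes 3·∫ sin(u) du = 3·-cos(u).
Substituting back, u = exp(2*w).

-3*cos(exp(2*w)) + C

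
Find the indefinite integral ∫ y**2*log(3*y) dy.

Use integration by parts with u = log(3*y), dv = y**2 dy.
Then du = 1/y dy and v = y**3/3.

y**3*(log(y) + log(3))/3 - y**3/9 + C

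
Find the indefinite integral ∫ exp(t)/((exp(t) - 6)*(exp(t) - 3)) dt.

log(exp(t) - 6)/3 - log(exp(t) - 3)/3 + C

Let u = e^t, du = e^t dt.
The integral becomes ∫ du/((u-6)(u-3)); decompose into partial fractions.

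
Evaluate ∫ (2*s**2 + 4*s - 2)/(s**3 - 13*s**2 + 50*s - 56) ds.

124*log(s - 7)/15 - 23*log(s - 4)/3 + 7*log(s - 2)/5 + C

Factor the denominator: (s - 7)*(s - 4)*(s - 2).
Partial-fraction decomposition: 7/(5*(s - 2)) - 23/(3*(s - 4)) + 124/(15*(s - 7)).
Integrate each term: A/(s−a) contributes A·log|s−a|.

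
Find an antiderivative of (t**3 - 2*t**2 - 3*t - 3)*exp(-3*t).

(-9*t**3 + 9*t**2 + 33*t + 38)*exp(-3*t)/27 + C

Use integration by parts with u = t**3 - 2*t**2 - 3*t - 3, dv = exp(-3*t) dt, so v = -exp(-3*t)/3.
Apply parts 3 times (tabular method): alternate signs, differentiate u down to 0, integrate dv up.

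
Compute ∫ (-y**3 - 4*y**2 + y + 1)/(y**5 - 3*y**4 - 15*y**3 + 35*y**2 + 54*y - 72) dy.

Factor the denominator: (y - 4)*(y - 3)*(y - 1)*(y + 2)*(y + 3).
Partial-fraction decomposition: -11/(168*(y + 3)) + 1/(10*(y + 2)) - 1/(24*(y - 1)) + 59/(60*(y - 3)) - 41/(42*(y - 4)).
Integrate each term: A/(y−a) contributes A·log|y−a|.

-41*log(y - 4)/42 + 59*log(y - 3)/60 - log(y - 1)/24 + log(y + 2)/10 - 11*log(y + 3)/168 + C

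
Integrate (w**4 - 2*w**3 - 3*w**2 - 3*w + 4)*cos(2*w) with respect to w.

Use integration by parts with u = w**4 - 2*w**3 - 3*w**2 - 3*w + 4, dv = cos(2*w) dw, so v = sin(2*w)/2.
Apply parts 4 times (tabular method): alternate signs, differentiate u down to 0, integrate dv up.

w**4*sin(2*w)/2 - w**3*sin(2*w) + w**3*cos(2*w) - 3*w**2*sin(2*w) - 3*w**2*cos(2*w)/2 - 3*w*cos(2*w) + 7*sin(2*w)/2 + C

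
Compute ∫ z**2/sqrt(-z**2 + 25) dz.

-z*sqrt(-z**2 + 25)/2 + 25*asin(z/5)/2 + C

Substitute z = 5·sin(θ), so dz = 5·cos(θ) dθ and the radical becomes sqrt(-z**2 + 25) = 5·cos(θ) by the Pythagorean identity.
Integrate the resulting trig expression in θ, then back-substitute θ = asin(z/5), sin(θ) = z/5, cos(θ) = sqrt(-z**2 + 25)/5 (absorbing any constant into C).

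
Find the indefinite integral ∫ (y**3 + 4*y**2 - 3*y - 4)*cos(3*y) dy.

Use integration by parts with u = y**3 + 4*y**2 - 3*y - 4, dv = cos(3*y) dy, so v = sin(3*y)/3.
Apply parts 3 times (tabular method): alternate signs, differentiate u down to 0, integrate dv up.

y**3*sin(3*y)/3 + 4*y**2*sin(3*y)/3 + y**2*cos(3*y)/3 - 11*y*sin(3*y)/9 + 8*y*cos(3*y)/9 - 44*sin(3*y)/27 - 11*cos(3*y)/27 + C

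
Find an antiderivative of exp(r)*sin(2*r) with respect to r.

Let I denote the integral. Integrate by parts with u = sin(2*r), dv = exp(r) dr, so v = exp(r): I = exp(r)*sin(2*r) − 2·∫ exp(r)*cos(2*r) dr.
Apply parts again with u = cos(2*r), dv = exp(r) dr: ∫ exp(r)*cos(2*r) dr = exp(r)*cos(2*r) + 2·I. Substituting back brings back I: I = exp(r)*sin(2*r) - 2*exp(r)*cos(2*r) − 4·I.
Solving for I: (1 + 4)·I equals the remaining terms, so I = (1/5)·(exp(r)*sin(2*r) - 2*exp(r)*cos(2*r)).

exp(r)*sin(2*r)/5 - 2*exp(r)*cos(2*r)/5 + C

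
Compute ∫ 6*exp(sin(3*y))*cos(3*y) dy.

Let u = sin(3*y), so du = (3*cos(3*y)) dy.
Rewriting, the integral becomes 2·∫ e^u du = 2·e^u.
Substituting back, u = sin(3*y).

2*exp(sin(3*y)) + C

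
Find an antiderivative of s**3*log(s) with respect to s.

Use integration by parts with u = log(s), dv = s**3 ds.
Then du = 1/s ds and v = s**4/4.

s**4*log(s)/4 - s**4/16 + C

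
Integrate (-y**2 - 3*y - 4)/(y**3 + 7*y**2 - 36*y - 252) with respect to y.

Factor the denominator: (y - 6)*(y + 6)*(y + 7).
Partial-fraction decomposition: -32/(13*(y + 7)) + 11/(6*(y + 6)) - 29/(78*(y - 6)).
Integrate each term: A/(y−a) contributes A·log|y−a|.

-29*log(y - 6)/78 + 11*log(y + 6)/6 - 32*log(y + 7)/13 + C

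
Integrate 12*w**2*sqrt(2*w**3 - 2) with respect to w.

Let u = 2*w**3 - 2, so du = (6*w**2) dw.
Rewriting, the integral becomes 2·∫ √u du = 2·(2/3)u^(3/2).
Substituting back, u = 2*w**3 - 2.

4*(2*w**3 - 2)**(3/2)/3 + C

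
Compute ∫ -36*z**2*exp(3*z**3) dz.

Let u = 3*z**3, so du = (9*z**2) dz.
Rewriting, the integral becomes -4·∫ e^u du = -4·e^u.
Substituting back, u = 3*z**3.

-4*exp(3*z**3) + C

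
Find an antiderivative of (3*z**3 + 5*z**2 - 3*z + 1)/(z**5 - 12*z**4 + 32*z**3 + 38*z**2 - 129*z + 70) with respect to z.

Factor the denominator: (z - 7)*(z - 5)*(z - 1)**2*(z + 2).
Partial-fraction decomposition: 1/(189*(z + 2)) + 11/(48*(z - 1)) + 1/(12*(z - 1)**2) - 243/(112*(z - 5)) + 209/(108*(z - 7)).
Integrate each term; A/(z−a) gives A·log|z−a|; A/(z−a)² gives −A/(z−a).

209*log(z - 7)/108 - 243*log(z - 5)/112 + 11*log(z - 1)/48 + log(z + 2)/189 - 1/(12*z - 12) + C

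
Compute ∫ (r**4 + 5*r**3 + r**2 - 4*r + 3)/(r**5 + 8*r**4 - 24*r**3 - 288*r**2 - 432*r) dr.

Factor the denominator: r*(r - 6)*(r + 2)*(r + 6)**2.
Partial-fraction decomposition: 401/(576*(r + 6)) - 31/(32*(r + 6)**2) - 9/(256*(r + 2)) + 797/(2304*(r - 6)) - 1/(144*r).
Integrate each term; A/(r−a) gives A·log|r−a|; A/(r−a)² gives −A/(r−a).

-log(r)/144 + 797*log(r - 6)/2304 - 9*log(r + 2)/256 + 401*log(r + 6)/576 + 31/(32*r + 192) + C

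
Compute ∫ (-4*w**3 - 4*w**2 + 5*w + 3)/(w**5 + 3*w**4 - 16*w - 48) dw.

Factor the denominator: (w - 2)*(w + 2)*(w + 3)*(w**2 + 4).
Partial-fraction decomposition: -(44*w + 141)/(104*(w**2 + 4)) + 12/(13*(w + 3)) - 9/(32*(w + 2)) - 7/(32*(w - 2)).
Integrate each term; A/(w−a) gives A·log|w−a|; the (Bw+D)/(w²+p²) term gives a log and an atan.

-7*log(w - 2)/32 - 9*log(w + 2)/32 + 12*log(w + 3)/13 - 11*log(w**2 + 4)/52 - 141*atan(w/2)/208 + C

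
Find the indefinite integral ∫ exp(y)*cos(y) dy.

Let I denote the integral. Integrate by parts with u = cos(y), dv = exp(y) dy, so v = exp(y): I = exp(y)*cos(y) + ∫ exp(y)*sin(y) dy.
Apply parts again with u = sin(y), dv = exp(y) dy: ∫ exp(y)*sin(y) dy = exp(y)*sin(y) − I. Substituting back brings back I: I = exp(y)*sin(y) + exp(y)*cos(y) − I.
Solving for I: (1 + 1)·I equals the remaining terms, so I = (1/2)·(exp(y)*sin(y) + exp(y)*cos(y)).

exp(y)*sin(y)/2 + exp(y)*cos(y)/2 + C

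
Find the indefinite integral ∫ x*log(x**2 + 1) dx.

Let u = x**2 + 1, so du = (2*x) dx.
The integral becomes (1/2)·∫ log(u) du; integrate by parts with u′=log(u), dv′=du.

x**2*log(x**2 + 1)/2 - x**2/2 + log(x**2 + 1)/2 + C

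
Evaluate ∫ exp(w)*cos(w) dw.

Let I denote the integral. Integrate by parts with u = cos(w), dv = exp(w) dw, so v = exp(w): I = exp(w)*cos(w) + ∫ exp(w)*sin(w) dw.
Apply parts again with u = sin(w), dv = exp(w) dw: ∫ exp(w)*sin(w) dw = exp(w)*sin(w) − I. Substituting back brings back I: I = exp(w)*sin(w) + exp(w)*cos(w) − I.
Solving for I: (1 + 1)·I equals the remaining terms, so I = (1/2)·(exp(w)*sin(w) + exp(w)*cos(w)).

exp(w)*sin(w)/2 + exp(w)*cos(w)/2 + C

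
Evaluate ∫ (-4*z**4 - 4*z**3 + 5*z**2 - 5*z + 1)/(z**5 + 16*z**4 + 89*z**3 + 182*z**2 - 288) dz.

Factor the denominator: (z - 1)*(z + 3)*(z + 4)**2*(z + 6).
Partial-fraction decomposition: -587/(12*(z + 6)) + 3201/(100*(z + 4)) - 667/(10*(z + 4)**2) + 155/(12*(z + 3)) - 1/(100*(z - 1)).
Integrate each term; A/(z−a) gives A·log|z−a|; A/(z−a)² gives −A/(z−a).

-log(z - 1)/100 + 155*log(z + 3)/12 + 3201*log(z + 4)/100 - 587*log(z + 6)/12 + 667/(10*z + 40) + C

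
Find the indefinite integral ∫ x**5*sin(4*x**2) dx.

-x**4*cos(4*x**2)/8 + x**2*sin(4*x**2)/16 + cos(4*x**2)/64 + C

Let u = x², du = 2x dx; rewrite as (1/2)∫ u^2·sin(4u) du.
Now integrate by parts 2 times.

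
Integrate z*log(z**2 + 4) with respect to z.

Let u = z**2 + 4, so du = (2*z) dz.
The integral becomes (1/2)·∫ log(u) du; integrate by parts with u′=log(u), dv′=du.

z**2*log(z**2 + 4)/2 - z**2/2 + 2*log(z**2 + 4) + C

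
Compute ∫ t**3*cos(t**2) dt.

t**2*sin(t**2)/2 + cos(t**2)/2 + C

Let u = t², du = 2t dt; rewrite as (1/2)∫ u^1·cos(1u) du.
Now integrate by parts 1 time.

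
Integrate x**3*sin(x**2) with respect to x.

Let u = x², du = 2x dx; rewrite as (1/2)∫ u^1·sin(1u) du.
Now integrate by parts 1 time.

-x**2*cos(x**2)/2 + sin(x**2)/2 + C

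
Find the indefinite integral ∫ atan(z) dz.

z*atan(z) - log(z**2 + 1)/2 + C

Use integration by parts with u = arctan(z), dv = dz.
Then du = 1/(z**2 + 1) dz.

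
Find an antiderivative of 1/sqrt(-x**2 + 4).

asin(x/2) + C

Substitute x = 2·sin(θ), so dx = 2·cos(θ) dθ and the radical becomes sqrt(-x**2 + 4) = 2·cos(θ) by the Pythagorean identity.
Integrate the resulting trig expression in θ, then back-substitute θ = asin(x/2), sin(θ) = x/2, cos(θ) = sqrt(-x**2 + 4)/2 (absorbing any constant into C).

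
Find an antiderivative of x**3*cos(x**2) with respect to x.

Let u = x², du = 2x dx; rewrite as (1/2)∫ u^1·cos(1u) du.
Now integrate by parts 1 time.

x**2*sin(x**2)/2 + cos(x**2)/2 + C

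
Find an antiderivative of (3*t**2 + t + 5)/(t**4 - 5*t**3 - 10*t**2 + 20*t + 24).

17*log(t - 6)/32 - 19*log(t - 2)/48 + log(t + 1)/3 - 15*log(t + 2)/32 + C

Factor the denominator: (t - 6)*(t - 2)*(t + 1)*(t + 2).
Partial-fraction decomposition: -15/(32*(t + 2)) + 1/(3*(t + 1)) - 19/(48*(t - 2)) + 17/(32*(t - 6)).
Integrate each term: A/(t−a) contributes A·log|t−a|.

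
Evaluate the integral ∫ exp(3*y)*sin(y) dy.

Let I denote the integral. Integrate by parts with u = sin(y), dv = exp(3*y) dy, so v = exp(3*y)/3: I = exp(3*y)*sin(y)/3 − (1/3)·∫ exp(3*y)*cos(y) dy.
Apply parts again with u = cos(y), dv = exp(3*y) dy: ∫ exp(3*y)*cos(y) dy = exp(3*y)*cos(y)/3 + (1/3)·I. Substituting back brings back I: I = exp(3*y)*sin(y)/3 - exp(3*y)*cos(y)/9 − (1/9)·I.
Solving for I: (1 + 1/9)·I equals the remaining terms, so I = (9/10)·(exp(3*y)*sin(y)/3 - exp(3*y)*cos(y)/9).

3*exp(3*y)*sin(y)/10 - exp(3*y)*cos(y)/10 + C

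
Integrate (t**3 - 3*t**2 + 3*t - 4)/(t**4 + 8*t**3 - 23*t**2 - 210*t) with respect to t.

Factor the denominator: t*(t - 5)*(t + 6)*(t + 7).
Partial-fraction decomposition: 515/(84*(t + 7)) - 173/(33*(t + 6)) + 61/(660*(t - 5)) + 2/(105*t).
Integrate each term: A/(t−a) contributes A·log|t−a|.

2*log(t)/105 + 61*log(t - 5)/660 - 173*log(t + 6)/33 + 515*log(t + 7)/84 + C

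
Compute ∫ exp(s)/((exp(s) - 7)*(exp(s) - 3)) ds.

log(exp(s) - 7)/4 - log(exp(s) - 3)/4 + C

Let u = e^s, du = e^s ds.
The integral becomes ∫ du/((u-7)(u-3)); decompose into partial fractions.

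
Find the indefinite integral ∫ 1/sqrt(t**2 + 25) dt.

log(t + sqrt(t**2 + 25)) + C

Substitute t = 5·tan(θ), so dt = 5·sec(θ)^2 dθ and the radical becomes sqrt(t**2 + 25) = 5·sec(θ) by the Pythagorean identity.
Integrate the resulting trig expression in θ, then back-substitute tan(θ) = t/5, sec(θ) = sqrt(t**2 + 25)/5 (absorbing any constant into C).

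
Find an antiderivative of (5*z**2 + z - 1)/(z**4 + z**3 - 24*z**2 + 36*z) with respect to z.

Factor the denominator: z*(z - 3)*(z - 2)*(z + 6).
Partial-fraction decomposition: -173/(432*(z + 6)) - 21/(16*(z - 2)) + 47/(27*(z - 3)) - 1/(36*z).
Integrate each term: A/(z−a) contributes A·log|z−a|.

-log(z)/36 + 47*log(z - 3)/27 - 21*log(z - 2)/16 - 173*log(z + 6)/432 + C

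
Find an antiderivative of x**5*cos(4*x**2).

Let u = x², du = 2x dx; rewrite as (1/2)∫ u^2·cos(4u) du.
Now integrate by parts 2 times.

x**4*sin(4*x**2)/8 + x**2*cos(4*x**2)/16 - sin(4*x**2)/64 + C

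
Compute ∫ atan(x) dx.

Use integration by parts with u = arctan(x), dv = dx.
Then du = 1/(x**2 + 1) dx.

x*atan(x) - log(x**2 + 1)/2 + C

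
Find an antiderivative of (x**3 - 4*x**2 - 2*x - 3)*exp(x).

Use integration by parts with u = x**3 - 4*x**2 - 2*x - 3, dv = exp(x) dx, so v = exp(x).
Apply parts 3 times (tabular method): alternate signs, differentiate u down to 0, integrate dv up.

(x**3 - 7*x**2 + 12*x - 15)*exp(x) + C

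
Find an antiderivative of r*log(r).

Use integration by parts with u = log(r), dv = r dr.
Then du = 1/r dr and v = r**2/2.

r**2*log(r)/2 - r**2/4 + C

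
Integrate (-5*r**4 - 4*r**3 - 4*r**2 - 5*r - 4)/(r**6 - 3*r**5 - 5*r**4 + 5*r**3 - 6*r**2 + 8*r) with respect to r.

Factor the denominator: r*(r - 4)*(r - 1)*(r + 2)*(r**2 + 1).
Partial-fraction decomposition: (24*r - 23)/(85*(r**2 + 1)) + 29/(90*(r + 2)) + 11/(9*(r - 1)) - 203/(153*(r - 4)) - 1/(2*r).
Integrate each term; A/(r−a) gives A·log|r−a|; the (Br+D)/(r²+p²) term gives a log and an atan.

-log(r)/2 - 203*log(r - 4)/153 + 11*log(r - 1)/9 + 29*log(r + 2)/90 + 12*log(r**2 + 1)/85 - 23*atan(r)/85 + C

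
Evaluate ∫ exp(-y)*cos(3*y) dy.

Let I denote the integral. Integrate by parts with u = cos(3*y), dv = exp(-y) dy, so v = -exp(-y): I = -exp(-y)*cos(3*y) − 3·∫ exp(-y)*sin(3*y) dy.
Apply parts again with u = sin(3*y), dv = exp(-y) dy: ∫ exp(-y)*sin(3*y) dy = -exp(-y)*sin(3*y) + 3·I. Substituting back brings back I: I = 3*exp(-y)*sin(3*y) - exp(-y)*cos(3*y) − 9·I.
Solving for I: (1 + 9)·I equals the remaining terms, so I = (1/10)·(3*exp(-y)*sin(3*y) - exp(-y)*cos(3*y)).

3*exp(-y)*sin(3*y)/10 - exp(-y)*cos(3*y)/10 + C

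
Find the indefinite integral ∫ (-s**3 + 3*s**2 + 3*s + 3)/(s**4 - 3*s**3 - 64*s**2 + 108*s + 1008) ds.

Factor the denominator: (s - 7)*(s - 6)*(s + 4)*(s + 6).
Partial-fraction decomposition: -103/(104*(s + 6)) + 103/(220*(s + 4)) + 29/(40*(s - 6)) - 172/(143*(s - 7)).
Integrate each term: A/(s−a) contributes A·log|s−a|.

-172*log(s - 7)/143 + 29*log(s - 6)/40 + 103*log(s + 4)/220 - 103*log(s + 6)/104 + C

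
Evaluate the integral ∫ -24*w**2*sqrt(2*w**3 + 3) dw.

-8*(2*w**3 + 3)**(3/2)/3 + C

Let u = 2*w**3 + 3, so du = (6*w**2) dw.
Rewriting, the integral becomes -4·∫ √u du = -4·(2/3)u^(3/2).
Substituting back, u = 2*w**3 + 3.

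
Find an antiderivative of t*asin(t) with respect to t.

t**2*asin(t)/2 + t*sqrt(-t**2 + 1)/4 - asin(t)/4 + C

Use integration by parts with u = arcsin(t), dv = t dt.
Then du = 1/sqrt(-t**2 + 1) dt.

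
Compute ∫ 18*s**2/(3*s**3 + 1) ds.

2*log(3*s**3 + 1) + C

Let u = 3*s**3 + 1, so du = (9*s**2) ds.
Rewriting, the integral becomes 2·∫ 1/u du = 2·log(u).
Substituting back, u = 3*s**3 + 1.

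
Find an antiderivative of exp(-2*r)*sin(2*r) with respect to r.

Let I denote the integral. Integrate by parts with u = sin(2*r), dv = exp(-2*r) dr, so v = -exp(-2*r)/2: I = -exp(-2*r)*sin(2*r)/2 + ∫ exp(-2*r)*cos(2*r) dr.
Apply parts again with u = cos(2*r), dv = exp(-2*r) dr: ∫ exp(-2*r)*cos(2*r) dr = -exp(-2*r)*cos(2*r)/2 − I. Substituting back brings back I: I = -exp(-2*r)*sin(2*r)/2 - exp(-2*r)*cos(2*r)/2 − I.
Solving for I: (1 + 1)·I equals the remaining terms, so I = (1/2)·(-exp(-2*r)*sin(2*r)/2 - exp(-2*r)*cos(2*r)/2).

-exp(-2*r)*sin(2*r)/4 - exp(-2*r)*cos(2*r)/4 + C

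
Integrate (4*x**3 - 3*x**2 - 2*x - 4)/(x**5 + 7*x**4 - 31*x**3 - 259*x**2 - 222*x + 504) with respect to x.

Factor the denominator: (x - 6)*(x - 1)*(x + 3)*(x + 4)*(x + 7).
Partial-fraction decomposition: -503/(416*(x + 7)) + 2/(x + 4) - 133/(144*(x + 3)) + 1/(160*(x - 1)) + 74/(585*(x - 6)).
Integrate each term: A/(x−a) contributes A·log|x−a|.

74*log(x - 6)/585 + log(x - 1)/160 - 133*log(x + 3)/144 + 2*log(x + 4) - 503*log(x + 7)/416 + C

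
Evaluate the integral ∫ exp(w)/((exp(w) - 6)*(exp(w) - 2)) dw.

log(exp(w) - 6)/4 - log(exp(w) - 2)/4 + C

Let u = e^w, du = e^w dw.
The integral becomes ∫ du/((u-6)(u-2)); decompose into partial fractions.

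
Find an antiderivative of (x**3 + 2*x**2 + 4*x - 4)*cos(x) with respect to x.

x**3*sin(x) + 2*x**2*sin(x) + 3*x**2*cos(x) - 2*x*sin(x) + 4*x*cos(x) - 8*sin(x) - 2*cos(x) + C

Use integration by parts with u = x**3 + 2*x**2 + 4*x - 4, dv = cos(x) dx, so v = sin(x).
Apply parts 3 times (tabular method): alternate signs, differentiate u down to 0, integrate dv up.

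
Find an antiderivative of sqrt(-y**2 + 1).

Substitute y = sin(θ), so dy = cos(θ) dθ and the radical becomes sqrt(-y**2 + 1) = cos(θ) by the Pythagorean identity.
Integrate the resulting trig expression in θ, then back-substitute θ = asin(y), sin(θ) = y, cos(θ) = sqrt(-y**2 + 1) (absorbing any constant into C).

y*sqrt(-y**2 + 1)/2 + asin(y)/2 + C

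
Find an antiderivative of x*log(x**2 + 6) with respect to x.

x**2*log(x**2 + 6)/2 - x**2/2 + 3*log(x**2 + 6) + C

Let u = x**2 + 6, so du = (2*x) dx.
The integral becomes (1/2)·∫ log(u) du; integrate by parts with u′=log(u), dv′=du.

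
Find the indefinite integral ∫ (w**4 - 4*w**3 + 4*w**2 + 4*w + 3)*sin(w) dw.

-w**4*cos(w) + 4*w**3*sin(w) + 4*w**3*cos(w) - 12*w**2*sin(w) + 8*w**2*cos(w) - 16*w*sin(w) - 28*w*cos(w) + 28*sin(w) - 19*cos(w) + C

Use integration by parts with u = w**4 - 4*w**3 + 4*w**2 + 4*w + 3, dv = sin(w) dw, so v = -cos(w).
Apply parts 4 times (tabular method): alternate signs, differentiate u down to 0, integrate dv up.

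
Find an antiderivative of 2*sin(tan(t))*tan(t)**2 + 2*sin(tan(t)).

-2*cos(tan(t)) + C

Let u = tan(t), so du = (tan(t)**2 + 1) dt.
Rewriting, the integral becomes 2·∫ sin(u) du = 2·-cos(u).
Substituting back, u = tan(t).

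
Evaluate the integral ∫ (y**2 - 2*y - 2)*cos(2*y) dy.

y**2*sin(2*y)/2 - y*sin(2*y) + y*cos(2*y)/2 - 5*sin(2*y)/4 - cos(2*y)/2 + C

Use integration by parts with u = y**2 - 2*y - 2, dv = cos(2*y) dy, so v = sin(2*y)/2.
Apply parts 2 times (tabular method): alternate signs, differentiate u down to 0, integrate dv up.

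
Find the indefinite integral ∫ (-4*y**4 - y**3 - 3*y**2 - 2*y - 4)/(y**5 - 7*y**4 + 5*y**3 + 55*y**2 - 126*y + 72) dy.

Factor the denominator: (y - 4)*(y - 3)*(y - 2)*(y - 1)*(y + 3).
Partial-fraction decomposition: -23/(60*(y + 3)) + 7/(12*(y - 1)) - 46/(5*(y - 2)) + 97/(3*(y - 3)) - 82/(3*(y - 4)).
Integrate each term: A/(y−a) contributes A·log|y−a|.

-82*log(y - 4)/3 + 97*log(y - 3)/3 - 46*log(y - 2)/5 + 7*log(y - 1)/12 - 23*log(y + 3)/60 + C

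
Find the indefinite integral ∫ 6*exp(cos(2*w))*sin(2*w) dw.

Let u = cos(2*w), so du = (-2*sin(2*w)) dw.
Rewriting, the integral becomes -3·∫ e^u du = -3·e^u.
Substituting back, u = cos(2*w).

-3*exp(cos(2*w)) + C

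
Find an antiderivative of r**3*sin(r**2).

-r**2*cos(r**2)/2 + sin(r**2)/2 + C

Let u = r², du = 2r dr; rewrite as (1/2)∫ u^1·sin(1u) du.
Now integrate by parts 1 time.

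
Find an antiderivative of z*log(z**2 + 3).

Let u = z**2 + 3, so du = (2*z) dz.
The integral becomes (1/2)·∫ log(u) du; integrate by parts with u′=log(u), dv′=du.

z**2*log(z**2 + 3)/2 - z**2/2 + 3*log(z**2 + 3)/2 + C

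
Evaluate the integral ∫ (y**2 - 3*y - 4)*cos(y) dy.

y**2*sin(y) - 3*y*sin(y) + 2*y*cos(y) - 6*sin(y) - 3*cos(y) + C

Use integration by parts with u = y**2 - 3*y - 4, dv = cos(y) dy, so v = sin(y).
Apply parts 2 times (tabular method): alternate signs, differentiate u down to 0, integrate dv up.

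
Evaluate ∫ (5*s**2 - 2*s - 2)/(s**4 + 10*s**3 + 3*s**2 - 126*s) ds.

log(s)/63 + 37*log(s - 3)/270 + 95*log(s + 6)/27 - 257*log(s + 7)/70 + C

Factor the denominator: s*(s - 3)*(s + 6)*(s + 7).
Partial-fraction decomposition: -257/(70*(s + 7)) + 95/(27*(s + 6)) + 37/(270*(s - 3)) + 1/(63*s).
Integrate each term: A/(s−a) contributes A·log|s−a|.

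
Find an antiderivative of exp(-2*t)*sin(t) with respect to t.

Let I denote the integral. Integrate by parts with u = sin(t), dv = exp(-2*t) dt, so v = -exp(-2*t)/2: I = -exp(-2*t)*sin(t)/2 + (1/2)·∫ exp(-2*t)*cos(t) dt.
Apply parts again with u = cos(t), dv = exp(-2*t) dt: ∫ exp(-2*t)*cos(t) dt = -exp(-2*t)*cos(t)/2 − (1/2)·I. Substituting back brings back I: I = -exp(-2*t)*sin(t)/2 - exp(-2*t)*cos(t)/4 − (1/4)·I.
Solving for I: (1 + 1/4)·I equals the remaining terms, so I = (4/5)·(-exp(-2*t)*sin(t)/2 - exp(-2*t)*cos(t)/4).

-2*exp(-2*t)*sin(t)/5 - exp(-2*t)*cos(t)/5 + C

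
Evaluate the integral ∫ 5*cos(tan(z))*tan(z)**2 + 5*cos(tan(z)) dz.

Let u = tan(z), so du = (tan(z)**2 + 1) dz.
Rewriting, the integral becomes 5·∫ cos(u) du = 5·sin(u).
Substituting back, u = tan(z).

5*sin(tan(z)) + C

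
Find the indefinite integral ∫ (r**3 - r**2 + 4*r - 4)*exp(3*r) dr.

Use integration by parts with u = r**3 - r**2 + 4*r - 4, dv = exp(3*r) dr, so v = exp(3*r)/3.
Apply parts 3 times (tabular method): alternate signs, differentiate u down to 0, integrate dv up.

(9*r**3 - 18*r**2 + 48*r - 52)*exp(3*r)/27 + C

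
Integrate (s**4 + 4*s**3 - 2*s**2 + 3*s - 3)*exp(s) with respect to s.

Use integration by parts with u = s**4 + 4*s**3 - 2*s**2 + 3*s - 3, dv = exp(s) ds, so v = exp(s).
Apply parts 4 times (tabular method): alternate signs, differentiate u down to 0, integrate dv up.

(s**4 - 2*s**2 + 7*s - 10)*exp(s) + C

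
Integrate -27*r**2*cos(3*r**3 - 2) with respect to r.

Let u = 3*r**3 - 2, so du = (9*r**2) dr.
Rewriting, the integral becomes -3·∫ cos(u) du = -3·sin(u).
Substituting back, u = 3*r**3 - 2.

-3*sin(3*r**3 - 2) + C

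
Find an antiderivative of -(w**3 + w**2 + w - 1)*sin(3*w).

Use integration by parts with u = w**3 + w**2 + w - 1, dv = -sin(3*w) dw, so v = cos(3*w)/3.
Apply parts 3 times (tabular method): alternate signs, differentiate u down to 0, integrate dv up.

w**3*cos(3*w)/3 - w**2*sin(3*w)/3 + w**2*cos(3*w)/3 - 2*w*sin(3*w)/9 + w*cos(3*w)/9 - sin(3*w)/27 - 11*cos(3*w)/27 + C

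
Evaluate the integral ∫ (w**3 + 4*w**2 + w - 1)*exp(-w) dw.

(-w**3 - 7*w**2 - 15*w - 14)*exp(-w) + C

Use integration by parts with u = w**3 + 4*w**2 + w - 1, dv = exp(-w) dw, so v = -exp(-w).
Apply parts 3 times (tabular method): alternate signs, differentiate u down to 0, integrate dv up.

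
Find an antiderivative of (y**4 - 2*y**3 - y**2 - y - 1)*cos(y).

Use integration by parts with u = y**4 - 2*y**3 - y**2 - y - 1, dv = cos(y) dy, so v = sin(y).
Apply parts 4 times (tabular method): alternate signs, differentiate u down to 0, integrate dv up.

y**4*sin(y) - 2*y**3*sin(y) + 4*y**3*cos(y) - 13*y**2*sin(y) - 6*y**2*cos(y) + 11*y*sin(y) - 26*y*cos(y) + 25*sin(y) + 11*cos(y) + C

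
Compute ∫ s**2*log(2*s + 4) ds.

s**3*log(2*s + 4)/3 - s**3/9 + s**2/3 - 4*s/3 + 8*log(s + 2)/3 + C

Use integration by parts with u = log(2*s + 4), dv = s**2 ds.
Then du = 2/(2*s + 4) ds and v = s**3/3.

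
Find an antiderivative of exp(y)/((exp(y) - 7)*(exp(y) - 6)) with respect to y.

log(exp(y) - 7) - log(exp(y) - 6) + C

Let u = e^y, du = e^y dy.
The integral becomes ∫ du/((u-7)(u-6)); decompose into partial fractions.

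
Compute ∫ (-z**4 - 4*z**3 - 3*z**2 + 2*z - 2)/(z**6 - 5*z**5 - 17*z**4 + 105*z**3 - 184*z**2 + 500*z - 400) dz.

-149*log(z - 5)/145 + 277*log(z - 4)/270 - log(z - 1)/45 + 53*log(z + 5)/3915 + 3*log(z**2 + 4)/580 + 9*atan(z/2)/145 + C

Factor the denominator: (z - 5)*(z - 4)*(z - 1)*(z + 5)*(z**2 + 4).
Partial-fraction decomposition: 3*(z + 12)/(290*(z**2 + 4)) + 53/(3915*(z + 5)) - 1/(45*(z - 1)) + 277/(270*(z - 4)) - 149/(145*(z - 5)).
Integrate each term; A/(z−a) gives A·log|z−a|; the (Bz+D)/(z²+p²) term gives a log and an atan.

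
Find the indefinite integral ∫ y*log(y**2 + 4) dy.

Let u = y**2 + 4, so du = (2*y) dy.
The integral becomes (1/2)·∫ log(u) du; integrate by parts with u′=log(u), dv′=du.

y**2*log(y**2 + 4)/2 - y**2/2 + 2*log(y**2 + 4) + C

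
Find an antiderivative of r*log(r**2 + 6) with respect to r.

r**2*log(r**2 + 6)/2 - r**2/2 + 3*log(r**2 + 6) + C

Let u = r**2 + 6, so du = (2*r) dr.
The integral becomes (1/2)·∫ log(u) du; integrate by parts with u′=log(u), dv′=du.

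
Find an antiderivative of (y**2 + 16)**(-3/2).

y/(16*sqrt(y**2 + 16)) + C

Substitute y = 4·tan(θ), so dy = 4·sec(θ)^2 dθ and the radical becomes sqrt(y**2 + 16) = 4·sec(θ) by the Pythagorean identity.
Integrate the resulting trig expression in θ, then back-substitute tan(θ) = y/4, sec(θ) = sqrt(y**2 + 16)/4 (absorbing any constant into C).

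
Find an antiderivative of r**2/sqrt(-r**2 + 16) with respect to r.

Substitute r = 4·sin(θ), so dr = 4·cos(θ) dθ and the radical becomes sqrt(-r**2 + 16) = 4·cos(θ) by the Pythagorean identity.
Integrate the resulting trig expression in θ, then back-substitute θ = asin(r/4), sin(θ) = r/4, cos(θ) = sqrt(-r**2 + 16)/4 (absorbing any constant into C).

-r*sqrt(-r**2 + 16)/2 + 8*asin(r/4) + C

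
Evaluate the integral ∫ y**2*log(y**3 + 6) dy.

Let u = y**3 + 6, so du = (3*y**2) dy.
The integral becomes (1/3)·∫ log(u) du; integrate by parts with u′=log(u), dv′=du.

y**3*log(y**3 + 6)/3 - y**3/3 + 2*log(y**3 + 6) + C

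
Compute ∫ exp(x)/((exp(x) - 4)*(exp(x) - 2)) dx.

Let u = e^x, du = e^x dx.
The integral becomes ∫ du/((u-2)(u-4)); decompose into partial fractions.

log(exp(x) - 4)/2 - log(exp(x) - 2)/2 + C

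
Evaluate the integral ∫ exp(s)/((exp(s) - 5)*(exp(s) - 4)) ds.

Let u = e^s, du = e^s ds.
The integral becomes ∫ du/((u-4)(u-5)); decompose into partial fractions.

log(exp(s) - 5) - log(exp(s) - 4) + C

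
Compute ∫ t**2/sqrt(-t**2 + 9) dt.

Substitute t = 3·sin(θ), so dt = 3·cos(θ) dθ and the radical becomes sqrt(-t**2 + 9) = 3·cos(θ) by the Pythagorean identity.
Integrate the resulting trig expression in θ, then back-substitute θ = asin(t/3), sin(θ) = t/3, cos(θ) = sqrt(-t**2 + 9)/3 (absorbing any constant into C).

-t*sqrt(-t**2 + 9)/2 + 9*asin(t/3)/2 + C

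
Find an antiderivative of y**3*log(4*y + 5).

Use integration by parts with u = log(4*y + 5), dv = y**3 dy.
Then du = 4/(4*y + 5) dy and v = y**4/4.

y**4*log(4*y + 5)/4 - y**4/16 + 5*y**3/48 - 25*y**2/128 + 125*y/256 - 625*log(4*y + 5)/1024 + C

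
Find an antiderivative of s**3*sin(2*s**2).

Let u = s², du = 2s ds; rewrite as (1/2)∫ u^1·sin(2u) du.
Now integrate by parts 1 time.

-s**2*cos(2*s**2)/4 + sin(2*s**2)/8 + C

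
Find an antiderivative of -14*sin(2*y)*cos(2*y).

7*cos(2*y)**2/2 + C

Let u = cos(2*y), so du = (-2*sin(2*y)) dy.
Rewriting, the integral becomes 7·∫ u^1 du = 7·u^2/2.
Substituting back, u = cos(2*y).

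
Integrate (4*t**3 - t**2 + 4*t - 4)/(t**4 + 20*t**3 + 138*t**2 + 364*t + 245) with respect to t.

Factor the denominator: (t + 1)*(t + 5)*(t + 7)**2.
Partial-fraction decomposition: -272/(9*(t + 7)) - 1453/(12*(t + 7)**2) + 549/(16*(t + 5)) - 13/(144*(t + 1)).
Integrate each term; A/(t−a) gives A·log|t−a|; A/(t−a)² gives −A/(t−a).

-13*log(t + 1)/144 + 549*log(t + 5)/16 - 272*log(t + 7)/9 + 1453/(12*t + 84) + C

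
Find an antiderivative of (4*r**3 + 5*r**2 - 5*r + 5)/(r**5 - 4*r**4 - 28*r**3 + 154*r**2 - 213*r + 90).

55*log(r - 5)/32 - 143*log(r - 3)/72 + 629*log(r - 1)/1568 - 59*log(r + 6)/441 - 9/(56*r - 56) + C

Factor the denominator: (r - 5)*(r - 3)*(r - 1)**2*(r + 6).
Partial-fraction decomposition: -59/(441*(r + 6)) + 629/(1568*(r - 1)) + 9/(56*(r - 1)**2) - 143/(72*(r - 3)) + 55/(32*(r - 5)).
Integrate each term; A/(r−a) gives A·log|r−a|; A/(r−a)² gives −A/(r−a).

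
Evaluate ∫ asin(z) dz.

Use integration by parts with u = arcsin(z), dv = dz.
Then du = 1/sqrt(-z**2 + 1) dz.

z*asin(z) + sqrt(-z**2 + 1) + C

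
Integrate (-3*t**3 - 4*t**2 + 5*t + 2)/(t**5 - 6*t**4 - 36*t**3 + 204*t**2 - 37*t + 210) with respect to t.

Factor the denominator: (t - 7)*(t - 5)*(t + 6)*(t**2 + 1).
Partial-fraction decomposition: (489*t + 248)/(12025*(t**2 + 1)) + 476/(5291*(t + 6)) + 112/(143*(t - 5)) - 297/(325*(t - 7)).
Integrate each term; A/(t−a) gives A·log|t−a|; the (Bt+D)/(t²+p²) term gives a log and an atan.

-297*log(t - 7)/325 + 112*log(t - 5)/143 + 476*log(t + 6)/5291 + 489*log(t**2 + 1)/24050 + 248*atan(t)/12025 + C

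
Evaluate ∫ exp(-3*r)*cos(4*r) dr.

Let I denote the integral. Integrate by parts with u = cos(4*r), dv = exp(-3*r) dr, so v = -exp(-3*r)/3: I = -exp(-3*r)*cos(4*r)/3 − (4/3)·∫ exp(-3*r)*sin(4*r) dr.
Apply parts again with u = sin(4*r), dv = exp(-3*r) dr: ∫ exp(-3*r)*sin(4*r) dr = -exp(-3*r)*sin(4*r)/3 + (4/3)·I. Substituting back brings back I: I = 4*exp(-3*r)*sin(4*r)/9 - exp(-3*r)*cos(4*r)/3 − (16/9)·I.
Solving for I: (1 + 16/9)·I equals the remaining terms, so I = (9/25)·(4*exp(-3*r)*sin(4*r)/9 - exp(-3*r)*cos(4*r)/3).

4*exp(-3*r)*sin(4*r)/25 - 3*exp(-3*r)*cos(4*r)/25 + C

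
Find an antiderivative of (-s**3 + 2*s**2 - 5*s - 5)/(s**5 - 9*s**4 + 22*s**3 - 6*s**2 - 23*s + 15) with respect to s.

Factor the denominator: (s - 5)*(s - 3)*(s - 1)**2*(s + 1).
Partial-fraction decomposition: 1/(32*(s + 1)) - 25/(64*(s - 1)) - 9/(16*(s - 1)**2) + 29/(32*(s - 3)) - 35/(64*(s - 5)).
Integrate each term; A/(s−a) gives A·log|s−a|; A/(s−a)² gives −A/(s−a).

-35*log(s - 5)/64 + 29*log(s - 3)/32 - 25*log(s - 1)/64 + log(s + 1)/32 + 9/(16*s - 16) + C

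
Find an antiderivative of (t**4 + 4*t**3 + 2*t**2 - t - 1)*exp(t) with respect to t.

(t**4 + 2*t**2 - 5*t + 4)*exp(t) + C

Use integration by parts with u = t**4 + 4*t**3 + 2*t**2 - t - 1, dv = exp(t) dt, so v = exp(t).
Apply parts 4 times (tabular method): alternate signs, differentiate u down to 0, integrate dv up.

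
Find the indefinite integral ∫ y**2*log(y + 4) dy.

Use integration by parts with u = log(y + 4), dv = y**2 dy.
Then du = 1/(y + 4) dy and v = y**3/3.

y**3*log(y + 4)/3 - y**3/9 + 2*y**2/3 - 16*y/3 + 64*log(y + 4)/3 + C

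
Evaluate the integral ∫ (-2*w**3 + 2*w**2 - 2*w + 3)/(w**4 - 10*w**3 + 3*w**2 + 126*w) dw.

Factor the denominator: w*(w - 7)*(w - 6)*(w + 3).
Partial-fraction decomposition: -3/(10*(w + 3)) + 41/(6*(w - 6)) - 599/(70*(w - 7)) + 1/(42*w).
Integrate each term: A/(w−a) contributes A·log|w−a|.

log(w)/42 - 599*log(w - 7)/70 + 41*log(w - 6)/6 - 3*log(w + 3)/10 + C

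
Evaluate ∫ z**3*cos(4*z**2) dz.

Let u = z², du = 2z dz; rewrite as (1/2)∫ u^1·cos(4u) du.
Now integrate by parts 1 time.

z**2*sin(4*z**2)/8 + cos(4*z**2)/32 + C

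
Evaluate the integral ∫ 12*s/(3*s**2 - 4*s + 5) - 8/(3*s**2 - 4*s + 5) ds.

2*log(3*s**2 - 4*s + 5) + C

Let u = 3*s**2 - 4*s + 5, so du = (6*s - 4) ds.
Rewriting, the integral becomes 2·∫ 1/u du = 2·log(u).
Substituting back, u = 3*s**2 - 4*s + 5.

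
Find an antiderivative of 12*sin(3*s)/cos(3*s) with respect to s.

Let u = cos(3*s), so du = (-3*sin(3*s)) ds.
Rewriting, the integral becomes -4·∫ 1/u du = -4·log(u).
Substituting back, u = cos(3*s).

-4*log(cos(3*s)) + C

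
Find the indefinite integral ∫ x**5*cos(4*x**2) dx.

Let u = x², du = 2x dx; rewrite as (1/2)∫ u^2·cos(4u) du.
Now integrate by parts 2 times.

x**4*sin(4*x**2)/8 + x**2*cos(4*x**2)/16 - sin(4*x**2)/64 + C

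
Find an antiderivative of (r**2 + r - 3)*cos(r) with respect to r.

r**2*sin(r) + r*sin(r) + 2*r*cos(r) - 5*sin(r) + cos(r) + C

Use integration by parts with u = r**2 + r - 3, dv = cos(r) dr, so v = sin(r).
Apply parts 2 times (tabular method): alternate signs, differentiate u down to 0, integrate dv up.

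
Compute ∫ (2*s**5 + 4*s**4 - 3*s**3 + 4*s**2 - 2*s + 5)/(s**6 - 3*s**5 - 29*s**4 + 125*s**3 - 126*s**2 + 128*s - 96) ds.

24347*log(s - 4)/15300 + 5*log(s - 1)/63 + 9559*log(s + 6)/25900 - 25*log(s**2 + 1)/1258 + 2*atan(s)/629 - 173/(30*s - 120) + C

Factor the denominator: (s - 4)**2*(s - 1)*(s + 6)*(s**2 + 1).
Partial-fraction decomposition: -(25*s - 2)/(629*(s**2 + 1)) + 9559/(25900*(s + 6)) + 5/(63*(s - 1)) + 24347/(15300*(s - 4)) + 173/(30*(s - 4)**2).
Integrate each term; A/(s−a) gives A·log|s−a|; the (Bs+D)/(s²+p²) term gives a log and an atan.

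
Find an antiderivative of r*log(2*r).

Use integration by parts with u = log(2*r), dv = r dr.
Then du = 1/r dr and v = r**2/2.

r**2*(log(r) + log(2))/2 - r**2/4 + C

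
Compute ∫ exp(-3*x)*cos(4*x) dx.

Let I denote the integral. Integrate by parts with u = cos(4*x), dv = exp(-3*x) dx, so v = -exp(-3*x)/3: I = -exp(-3*x)*cos(4*x)/3 − (4/3)·∫ exp(-3*x)*sin(4*x) dx.
Apply parts again with u = sin(4*x), dv = exp(-3*x) dx: ∫ exp(-3*x)*sin(4*x) dx = -exp(-3*x)*sin(4*x)/3 + (4/3)·I. Substituting back brings back I: I = 4*exp(-3*x)*sin(4*x)/9 - exp(-3*x)*cos(4*x)/3 − (16/9)·I.
Solving for I: (1 + 16/9)·I equals the remaining terms, so I = (9/25)·(4*exp(-3*x)*sin(4*x)/9 - exp(-3*x)*cos(4*x)/3).

4*exp(-3*x)*sin(4*x)/25 - 3*exp(-3*x)*cos(4*x)/25 + C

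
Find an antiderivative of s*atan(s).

s**2*atan(s)/2 - s/2 + atan(s)/2 + C

Use integration by parts with u = arctan(s), dv = s ds.
Then du = 1/(s**2 + 1) ds.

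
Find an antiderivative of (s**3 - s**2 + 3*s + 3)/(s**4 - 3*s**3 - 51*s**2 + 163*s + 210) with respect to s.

Factor the denominator: (s - 6)*(s - 5)*(s + 1)*(s + 7).
Partial-fraction decomposition: 205/(468*(s + 7)) - 1/(126*(s + 1)) - 59/(36*(s - 5)) + 201/(91*(s - 6)).
Integrate each term: A/(s−a) contributes A·log|s−a|.

201*log(s - 6)/91 - 59*log(s - 5)/36 - log(s + 1)/126 + 205*log(s + 7)/468 + C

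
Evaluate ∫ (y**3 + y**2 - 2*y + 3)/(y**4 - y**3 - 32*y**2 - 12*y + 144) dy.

Factor the denominator: (y - 6)*(y - 2)*(y + 3)*(y + 4).
Partial-fraction decomposition: 37/(60*(y + 4)) - 1/(5*(y + 3)) - 11/(120*(y - 2)) + 27/(40*(y - 6)).
Integrate each term: A/(y−a) contributes A·log|y−a|.

27*log(y - 6)/40 - 11*log(y - 2)/120 - log(y + 3)/5 + 37*log(y + 4)/60 + C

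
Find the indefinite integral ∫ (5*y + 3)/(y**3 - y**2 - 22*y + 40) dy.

23*log(y - 4)/18 - 13*log(y - 2)/14 - 22*log(y + 5)/63 + C

Factor the denominator: (y - 4)*(y - 2)*(y + 5).
Partial-fraction decomposition: -22/(63*(y + 5)) - 13/(14*(y - 2)) + 23/(18*(y - 4)).
Integrate each term: A/(y−a) contributes A·log|y−a|.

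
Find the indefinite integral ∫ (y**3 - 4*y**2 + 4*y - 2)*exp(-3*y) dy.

(-3*y**3 + 9*y**2 - 6*y + 4)*exp(-3*y)/9 + C

Use integration by parts with u = y**3 - 4*y**2 + 4*y - 2, dv = exp(-3*y) dy, so v = -exp(-3*y)/3.
Apply parts 3 times (tabular method): alternate signs, differentiate u down to 0, integrate dv up.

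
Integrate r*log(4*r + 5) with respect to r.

Use integration by parts with u = log(4*r + 5), dv = r dr.
Then du = 4/(4*r + 5) dr and v = r**2/2.

r**2*log(4*r + 5)/2 - r**2/4 + 5*r/8 - 25*log(4*r + 5)/32 + C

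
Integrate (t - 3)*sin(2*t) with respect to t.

Use integration by parts with u = t - 3, dv = sin(2*t) dt, so v = -cos(2*t)/2.
Apply parts 1 times (tabular method): alternate signs, differentiate u down to 0, integrate dv up.

-t*cos(2*t)/2 + sin(2*t)/4 + 3*cos(2*t)/2 + C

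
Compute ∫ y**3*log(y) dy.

Use integration by parts with u = log(y), dv = y**3 dy.
Then du = 1/y dy and v = y**4/4.

y**4*log(y)/4 - y**4/16 + C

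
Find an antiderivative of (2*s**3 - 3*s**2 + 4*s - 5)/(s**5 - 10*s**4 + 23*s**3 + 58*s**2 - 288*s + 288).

Factor the denominator: (s - 4)**2*(s - 3)*(s - 2)*(s + 3).
Partial-fraction decomposition: -1/(15*(s + 3)) - 7/(20*(s - 2)) + 17/(3*(s - 3)) - 21/(4*(s - 4)) + 13/(2*(s - 4)**2).
Integrate each term; A/(s−a) gives A·log|s−a|; A/(s−a)² gives −A/(s−a).

-21*log(s - 4)/4 + 17*log(s - 3)/3 - 7*log(s - 2)/20 - log(s + 3)/15 - 13/(2*s - 8) + C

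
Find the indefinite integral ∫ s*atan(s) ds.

s**2*atan(s)/2 - s/2 + atan(s)/2 + C

Use integration by parts with u = arctan(s), dv = s ds.
Then du = 1/(s**2 + 1) ds.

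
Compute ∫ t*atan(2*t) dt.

Use integration by parts with u = arctan(2*t), dv = t dt.
Then du = 2/(4*t**2 + 1) dt.

t**2*atan(2*t)/2 - t/4 + atan(2*t)/8 + C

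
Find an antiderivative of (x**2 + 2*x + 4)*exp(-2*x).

Use integration by parts with u = x**2 + 2*x + 4, dv = exp(-2*x) dx, so v = -exp(-2*x)/2.
Apply parts 2 times (tabular method): alternate signs, differentiate u down to 0, integrate dv up.

(-2*x**2 - 6*x - 11)*exp(-2*x)/4 + C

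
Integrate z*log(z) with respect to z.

Use integration by parts with u = log(z), dv = z dz.
Then du = 1/z dz and v = z**2/2.

z**2*log(z)/2 - z**2/4 + C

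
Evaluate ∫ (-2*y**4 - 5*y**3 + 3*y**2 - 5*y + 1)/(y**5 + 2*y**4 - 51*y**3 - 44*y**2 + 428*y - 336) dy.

-3593*log(y - 6)/2600 + 23*log(y - 2)/72 - log(y - 1)/25 + 41*log(y + 4)/300 - 121*log(y + 7)/117 + C

Factor the denominator: (y - 6)*(y - 2)*(y - 1)*(y + 4)*(y + 7).
Partial-fraction decomposition: -121/(117*(y + 7)) + 41/(300*(y + 4)) - 1/(25*(y - 1)) + 23/(72*(y - 2)) - 3593/(2600*(y - 6)).
Integrate each term: A/(y−a) contributes A·log|y−a|.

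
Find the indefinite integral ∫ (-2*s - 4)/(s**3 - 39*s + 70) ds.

Factor the denominator: (s - 5)*(s - 2)*(s + 7).
Partial-fraction decomposition: 5/(54*(s + 7)) + 8/(27*(s - 2)) - 7/(18*(s - 5)).
Integrate each term: A/(s−a) contributes A·log|s−a|.

-7*log(s - 5)/18 + 8*log(s - 2)/27 + 5*log(s + 7)/54 + C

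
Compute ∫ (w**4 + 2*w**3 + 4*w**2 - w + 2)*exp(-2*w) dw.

Use integration by parts with u = w**4 + 2*w**3 + 4*w**2 - w + 2, dv = exp(-2*w) dw, so v = -exp(-2*w)/2.
Apply parts 4 times (tabular method): alternate signs, differentiate u down to 0, integrate dv up.

(-2*w**4 - 8*w**3 - 20*w**2 - 18*w - 13)*exp(-2*w)/4 + C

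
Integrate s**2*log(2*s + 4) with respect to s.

Use integration by parts with u = log(2*s + 4), dv = s**2 ds.
Then du = 2/(2*s + 4) ds and v = s**3/3.

s**3*log(2*s + 4)/3 - s**3/9 + s**2/3 - 4*s/3 + 8*log(s + 2)/3 + C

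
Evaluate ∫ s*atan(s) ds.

s**2*atan(s)/2 - s/2 + atan(s)/2 + C

Use integration by parts with u = arctan(s), dv = s ds.
Then du = 1/(s**2 + 1) ds.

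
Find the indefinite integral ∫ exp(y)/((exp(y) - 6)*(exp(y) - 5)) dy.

Let u = e^y, du = e^y dy.
The integral becomes ∫ du/((u-5)(u-6)); decompose into partial fractions.

log(exp(y) - 6) - log(exp(y) - 5) + C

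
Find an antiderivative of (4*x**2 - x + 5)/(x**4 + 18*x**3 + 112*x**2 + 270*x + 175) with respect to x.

Factor the denominator: (x + 1)*(x + 5)**2*(x + 7).
Partial-fraction decomposition: -26/(3*(x + 7)) + 137/(16*(x + 5)) - 55/(4*(x + 5)**2) + 5/(48*(x + 1)).
Integrate each term; A/(x−a) gives A·log|x−a|; A/(x−a)² gives −A/(x−a).

5*log(x + 1)/48 + 137*log(x + 5)/16 - 26*log(x + 7)/3 + 55/(4*x + 20) + C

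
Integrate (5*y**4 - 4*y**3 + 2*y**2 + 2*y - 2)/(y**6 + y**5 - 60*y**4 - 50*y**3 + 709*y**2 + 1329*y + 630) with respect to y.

Factor the denominator: (y - 6)*(y - 5)*(y + 1)**2*(y + 3)*(y + 7).
Partial-fraction decomposition: -13459/(22464*(y + 7)) + 523/(1152*(y + 3)) - 73/(1008*(y + 1)) + 1/(72*(y + 1)**2) - 2683/(3456*(y - 5)) + 814/(819*(y - 6)).
Integrate each term; A/(y−a) gives A·log|y−a|; A/(y−a)² gives −A/(y−a).

814*log(y - 6)/819 - 2683*log(y - 5)/3456 - 73*log(y + 1)/1008 + 523*log(y + 3)/1152 - 13459*log(y + 7)/22464 - 1/(72*y + 72) + C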